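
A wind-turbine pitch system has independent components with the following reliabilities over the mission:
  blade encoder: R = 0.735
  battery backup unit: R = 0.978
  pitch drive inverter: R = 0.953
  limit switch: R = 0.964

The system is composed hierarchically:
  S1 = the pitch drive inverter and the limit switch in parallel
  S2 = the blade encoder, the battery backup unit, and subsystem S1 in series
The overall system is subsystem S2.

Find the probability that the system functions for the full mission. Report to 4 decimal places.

0.7176

Parallel (pitch drive inverter and limit switch): 1 − (1 − 0.953000)(1 − 0.964000) = 0.998308
Series (blade encoder, battery backup unit, and [0.998308]): 0.735000 × 0.978000 × 0.998308 = 0.7176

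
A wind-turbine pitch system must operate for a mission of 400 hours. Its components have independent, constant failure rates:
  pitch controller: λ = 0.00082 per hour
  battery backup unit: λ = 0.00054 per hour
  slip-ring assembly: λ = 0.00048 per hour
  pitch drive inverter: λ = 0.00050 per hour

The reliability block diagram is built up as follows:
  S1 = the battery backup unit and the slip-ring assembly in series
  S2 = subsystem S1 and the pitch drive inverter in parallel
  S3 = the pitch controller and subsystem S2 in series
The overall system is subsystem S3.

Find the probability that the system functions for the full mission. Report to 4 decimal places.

R(pitch controller) = exp(−0.00082 × 400) = 0.720363
R(battery backup unit) = exp(−0.00054 × 400) = 0.805735
R(slip-ring assembly) = exp(−0.00048 × 400) = 0.825307
R(pitch drive inverter) = exp(−0.00050 × 400) = 0.818731
Series (battery backup unit and slip-ring assembly): 0.805735 × 0.825307 = 0.664979
Parallel ([0.664979] and pitch drive inverter): 1 − (1 − 0.664979)(1 − 0.818731) = 0.939271
Series (pitch controller and [0.939271]): 0.720363 × 0.939271 = 0.6766

0.6766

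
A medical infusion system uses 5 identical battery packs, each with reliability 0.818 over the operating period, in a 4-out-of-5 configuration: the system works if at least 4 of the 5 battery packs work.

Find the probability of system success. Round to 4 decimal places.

0.7737

R = Σ_{i=4}^{5} C(5,i) p^i (1−p)^{5−i} with p = 0.818
C(5,4)·0.818^4·0.182^1 = 0.407432
C(5,5)·0.818^5·0.182^0 = 0.366241
Sum = 0.7737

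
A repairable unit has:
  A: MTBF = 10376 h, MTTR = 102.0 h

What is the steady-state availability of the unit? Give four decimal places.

A(A) = MTBF/(MTBF+MTTR) = 10376/(10376+102.0) = 0.9903

0.9903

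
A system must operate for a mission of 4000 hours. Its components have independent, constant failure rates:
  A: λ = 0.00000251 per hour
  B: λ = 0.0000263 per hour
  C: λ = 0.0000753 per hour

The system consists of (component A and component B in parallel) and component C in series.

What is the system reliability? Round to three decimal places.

0.739

R(A) = exp(−0.00000251 × 4000) = 0.99001
R(B) = exp(−0.0000263 × 4000) = 0.90014
R(C) = exp(−0.0000753 × 4000) = 0.73993
Parallel (A and B): 1 − (1 − 0.99001)(1 − 0.90014) = 0.99900
Series ([0.99900] and C): 0.99900 × 0.73993 = 0.739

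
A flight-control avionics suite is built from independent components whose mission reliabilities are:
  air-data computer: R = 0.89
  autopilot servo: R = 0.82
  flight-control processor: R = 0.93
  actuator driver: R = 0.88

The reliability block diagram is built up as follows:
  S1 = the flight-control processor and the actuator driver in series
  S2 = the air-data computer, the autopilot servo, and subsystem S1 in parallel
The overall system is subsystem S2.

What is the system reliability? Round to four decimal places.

Series (flight-control processor and actuator driver): 0.930000 × 0.880000 = 0.818400
Parallel (air-data computer, autopilot servo, and [0.818400]): 1 − (1 − 0.890000)(1 − 0.820000)(1 − 0.818400) = 0.9964

0.9964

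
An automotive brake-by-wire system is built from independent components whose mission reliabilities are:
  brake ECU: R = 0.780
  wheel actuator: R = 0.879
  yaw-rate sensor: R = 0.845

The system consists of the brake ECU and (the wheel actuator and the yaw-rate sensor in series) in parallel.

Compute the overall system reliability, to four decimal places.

Series (wheel actuator and yaw-rate sensor): 0.879000 × 0.845000 = 0.742755
Parallel (brake ECU and [0.742755]): 1 − (1 − 0.780000)(1 − 0.742755) = 0.9434

0.9434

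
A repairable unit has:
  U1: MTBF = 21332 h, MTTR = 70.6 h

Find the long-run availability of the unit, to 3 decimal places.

A(U1) = MTBF/(MTBF+MTTR) = 21332/(21332+70.6) = 0.997

0.997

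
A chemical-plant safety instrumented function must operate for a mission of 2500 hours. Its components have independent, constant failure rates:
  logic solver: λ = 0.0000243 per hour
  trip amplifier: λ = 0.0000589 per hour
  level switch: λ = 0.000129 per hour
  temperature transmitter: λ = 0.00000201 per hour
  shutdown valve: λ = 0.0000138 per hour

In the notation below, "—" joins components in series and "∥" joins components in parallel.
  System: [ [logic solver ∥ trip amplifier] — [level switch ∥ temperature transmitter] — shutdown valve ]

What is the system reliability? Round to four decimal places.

R(logic solver) = exp(−0.0000243 × 2500) = 0.941058
R(trip amplifier) = exp(−0.0000589 × 2500) = 0.863078
R(level switch) = exp(−0.000129 × 2500) = 0.724336
R(temperature transmitter) = exp(−0.00000201 × 2500) = 0.994988
R(shutdown valve) = exp(−0.0000138 × 2500) = 0.966088
Parallel (logic solver and trip amplifier): 1 − (1 − 0.941058)(1 − 0.863078) = 0.991930
Parallel (level switch and temperature transmitter): 1 − (1 − 0.724336)(1 − 0.994988) = 0.998618
Series ([0.991930], [0.998618], and shutdown valve): 0.991930 × 0.998618 × 0.966088 = 0.9570

0.9570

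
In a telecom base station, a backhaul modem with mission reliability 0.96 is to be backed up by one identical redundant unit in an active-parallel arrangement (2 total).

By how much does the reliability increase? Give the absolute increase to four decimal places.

R_before = 0.96
R_after = 1 − (1 − 0.96)^2 = 0.9984
ΔR = 0.9984 − 0.96 = 0.0384

0.0384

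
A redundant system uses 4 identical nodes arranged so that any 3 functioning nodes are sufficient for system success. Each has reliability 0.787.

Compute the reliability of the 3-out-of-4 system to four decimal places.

0.7989

R = Σ_{i=3}^{4} C(4,i) p^i (1−p)^{4−i} with p = 0.787
C(4,3)·0.787^3·0.213^1 = 0.415302
C(4,4)·0.787^4·0.213^0 = 0.383618
Sum = 0.7989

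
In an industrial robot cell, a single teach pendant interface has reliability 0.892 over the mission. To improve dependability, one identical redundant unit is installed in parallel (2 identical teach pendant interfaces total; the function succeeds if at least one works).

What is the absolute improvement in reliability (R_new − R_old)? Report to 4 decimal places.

0.0963

R_before = 0.892
R_after = 1 − (1 − 0.892)^2 = 0.9883
ΔR = 0.9883 − 0.892 = 0.0963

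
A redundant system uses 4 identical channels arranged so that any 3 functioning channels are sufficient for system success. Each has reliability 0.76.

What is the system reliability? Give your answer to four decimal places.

0.7550

R = Σ_{i=3}^{4} C(4,i) p^i (1−p)^{4−i} with p = 0.76
C(4,3)·0.76^3·0.24^1 = 0.421417
C(4,4)·0.76^4·0.24^0 = 0.333622
Sum = 0.7550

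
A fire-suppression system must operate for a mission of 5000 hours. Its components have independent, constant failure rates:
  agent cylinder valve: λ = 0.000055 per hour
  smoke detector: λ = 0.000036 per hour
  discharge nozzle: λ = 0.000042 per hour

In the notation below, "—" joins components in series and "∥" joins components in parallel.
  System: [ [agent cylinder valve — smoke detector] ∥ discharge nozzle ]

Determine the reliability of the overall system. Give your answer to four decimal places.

0.9308

R(agent cylinder valve) = exp(−0.000055 × 5000) = 0.759572
R(smoke detector) = exp(−0.000036 × 5000) = 0.835270
R(discharge nozzle) = exp(−0.000042 × 5000) = 0.810584
Series (agent cylinder valve and smoke detector): 0.759572 × 0.835270 = 0.634448
Parallel ([0.634448] and discharge nozzle): 1 − (1 − 0.634448)(1 − 0.810584) = 0.9308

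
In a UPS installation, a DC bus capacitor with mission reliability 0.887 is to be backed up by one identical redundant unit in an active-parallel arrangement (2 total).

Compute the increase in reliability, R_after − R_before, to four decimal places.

0.1002

R_before = 0.887
R_after = 1 − (1 − 0.887)^2 = 0.9872
ΔR = 0.9872 − 0.887 = 0.1002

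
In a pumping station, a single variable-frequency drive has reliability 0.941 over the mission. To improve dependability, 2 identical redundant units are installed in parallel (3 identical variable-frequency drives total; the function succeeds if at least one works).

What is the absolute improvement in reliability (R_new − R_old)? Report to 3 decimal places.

R_before = 0.941
R_after = 1 − (1 − 0.941)^3 = 1.000
ΔR = 1.000 − 0.941 = 0.059

0.059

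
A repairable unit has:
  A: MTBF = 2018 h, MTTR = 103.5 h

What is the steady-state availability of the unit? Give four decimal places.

0.9512

A(A) = MTBF/(MTBF+MTTR) = 2018/(2018+103.5) = 0.9512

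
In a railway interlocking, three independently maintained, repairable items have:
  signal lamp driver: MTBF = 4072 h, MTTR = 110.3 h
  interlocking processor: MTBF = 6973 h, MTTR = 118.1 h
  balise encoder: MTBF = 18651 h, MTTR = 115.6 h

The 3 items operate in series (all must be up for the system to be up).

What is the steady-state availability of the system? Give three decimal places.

0.952

A(signal lamp driver) = MTBF/(MTBF+MTTR) = 4072/(4072+110.3) = 0.973627
A(interlocking processor) = MTBF/(MTBF+MTTR) = 6973/(6973+118.1) = 0.983345
A(balise encoder) = MTBF/(MTBF+MTTR) = 18651/(18651+115.6) = 0.993840
Series availability: 0.973627 × 0.983345 × 0.993840 = 0.952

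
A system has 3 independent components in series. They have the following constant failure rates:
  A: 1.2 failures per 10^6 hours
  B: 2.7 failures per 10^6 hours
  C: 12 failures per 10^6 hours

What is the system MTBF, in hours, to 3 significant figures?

Series of exponential components: λ_sys = Σ λ_i
λ_sys = 0.0000012 + 0.0000027 + 0.000012 = 1.5900e-05 /h
MTBF = 1 / λ_sys = 62900 h

62900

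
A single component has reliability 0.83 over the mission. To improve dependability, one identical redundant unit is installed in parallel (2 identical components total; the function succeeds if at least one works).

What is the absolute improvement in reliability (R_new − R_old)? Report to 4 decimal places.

0.1411

R_before = 0.83
R_after = 1 − (1 − 0.83)^2 = 0.9711
ΔR = 0.9711 − 0.83 = 0.1411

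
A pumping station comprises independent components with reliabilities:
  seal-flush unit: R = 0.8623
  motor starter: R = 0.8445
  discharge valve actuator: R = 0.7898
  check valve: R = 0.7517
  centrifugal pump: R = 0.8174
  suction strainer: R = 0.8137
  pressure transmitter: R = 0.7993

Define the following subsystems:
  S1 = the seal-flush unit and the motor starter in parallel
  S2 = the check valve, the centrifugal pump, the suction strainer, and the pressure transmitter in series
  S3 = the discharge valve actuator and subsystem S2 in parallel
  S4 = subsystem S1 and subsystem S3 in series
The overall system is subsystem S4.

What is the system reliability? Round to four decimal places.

0.8551

Parallel (seal-flush unit and motor starter): 1 − (1 − 0.862300)(1 − 0.844500) = 0.978588
Series (check valve, centrifugal pump, suction strainer, and pressure transmitter): 0.751700 × 0.817400 × 0.813700 × 0.799300 = 0.399626
Parallel (discharge valve actuator and [0.399626]): 1 − (1 − 0.789800)(1 − 0.399626) = 0.873801
Series ([0.978588] and [0.873801]): 0.978588 × 0.873801 = 0.8551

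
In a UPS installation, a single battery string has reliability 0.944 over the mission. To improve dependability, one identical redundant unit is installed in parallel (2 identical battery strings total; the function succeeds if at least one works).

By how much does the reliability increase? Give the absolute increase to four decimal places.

R_before = 0.944
R_after = 1 − (1 − 0.944)^2 = 0.9969
ΔR = 0.9969 − 0.944 = 0.0529

0.0529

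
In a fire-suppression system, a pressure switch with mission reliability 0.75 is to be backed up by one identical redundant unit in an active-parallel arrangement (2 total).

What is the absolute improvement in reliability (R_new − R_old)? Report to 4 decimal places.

0.1875

R_before = 0.75
R_after = 1 − (1 − 0.75)^2 = 0.9375
ΔR = 0.9375 − 0.75 = 0.1875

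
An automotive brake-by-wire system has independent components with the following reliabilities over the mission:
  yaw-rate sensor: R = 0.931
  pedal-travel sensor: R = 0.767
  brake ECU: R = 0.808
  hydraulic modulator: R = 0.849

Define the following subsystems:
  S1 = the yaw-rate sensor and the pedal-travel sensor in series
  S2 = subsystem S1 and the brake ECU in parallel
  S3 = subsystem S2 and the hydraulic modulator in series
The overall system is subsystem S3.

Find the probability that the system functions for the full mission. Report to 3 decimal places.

Series (yaw-rate sensor and pedal-travel sensor): 0.93100 × 0.76700 = 0.71408
Parallel ([0.71408] and brake ECU): 1 − (1 − 0.71408)(1 − 0.80800) = 0.94510
Series ([0.94510] and hydraulic modulator): 0.94510 × 0.84900 = 0.802

0.802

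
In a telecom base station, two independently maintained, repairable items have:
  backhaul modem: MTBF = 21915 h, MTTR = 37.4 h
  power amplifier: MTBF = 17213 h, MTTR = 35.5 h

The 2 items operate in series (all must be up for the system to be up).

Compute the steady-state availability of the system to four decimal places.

0.9962

A(backhaul modem) = MTBF/(MTBF+MTTR) = 21915/(21915+37.4) = 0.998296
A(power amplifier) = MTBF/(MTBF+MTTR) = 17213/(17213+35.5) = 0.997942
Series availability: 0.998296 × 0.997942 = 0.9962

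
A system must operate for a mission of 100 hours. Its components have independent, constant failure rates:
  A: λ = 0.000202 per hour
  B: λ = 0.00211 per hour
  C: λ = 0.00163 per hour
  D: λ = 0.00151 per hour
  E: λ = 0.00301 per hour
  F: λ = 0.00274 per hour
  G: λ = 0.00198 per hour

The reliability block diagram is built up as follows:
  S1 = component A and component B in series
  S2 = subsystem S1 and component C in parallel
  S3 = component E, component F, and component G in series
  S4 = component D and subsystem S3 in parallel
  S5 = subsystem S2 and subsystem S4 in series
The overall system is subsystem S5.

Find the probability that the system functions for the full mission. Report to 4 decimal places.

R(A) = exp(−0.000202 × 100) = 0.980003
R(B) = exp(−0.00211 × 100) = 0.809774
R(C) = exp(−0.00163 × 100) = 0.849591
R(D) = exp(−0.00151 × 100) = 0.859848
R(E) = exp(−0.00301 × 100) = 0.740078
R(F) = exp(−0.00274 × 100) = 0.760332
R(G) = exp(−0.00198 × 100) = 0.820370
Series (A and B): 0.980003 × 0.809774 = 0.793581
Parallel ([0.793581] and C): 1 − (1 − 0.793581)(1 − 0.849591) = 0.968953
Series (E, F, and G): 0.740078 × 0.760332 × 0.820370 = 0.461626
Parallel (D and [0.461626]): 1 − (1 − 0.859848)(1 − 0.461626) = 0.924546
Series ([0.968953] and [0.924546]): 0.968953 × 0.924546 = 0.8958

0.8958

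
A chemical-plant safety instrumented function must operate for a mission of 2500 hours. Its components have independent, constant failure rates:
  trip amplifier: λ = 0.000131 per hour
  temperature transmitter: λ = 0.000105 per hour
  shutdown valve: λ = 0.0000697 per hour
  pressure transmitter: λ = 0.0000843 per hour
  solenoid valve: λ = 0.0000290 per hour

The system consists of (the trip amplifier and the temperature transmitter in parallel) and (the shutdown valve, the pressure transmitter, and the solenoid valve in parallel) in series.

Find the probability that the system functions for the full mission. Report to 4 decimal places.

0.9335

R(trip amplifier) = exp(−0.000131 × 2500) = 0.720723
R(temperature transmitter) = exp(−0.000105 × 2500) = 0.769126
R(shutdown valve) = exp(−0.0000697 × 2500) = 0.840087
R(pressure transmitter) = exp(−0.0000843 × 2500) = 0.809977
R(solenoid valve) = exp(−0.0000290 × 2500) = 0.930066
Parallel (trip amplifier and temperature transmitter): 1 − (1 − 0.720723)(1 − 0.769126) = 0.935522
Parallel (shutdown valve, pressure transmitter, and solenoid valve): 1 − (1 − 0.840087)(1 − 0.809977)(1 − 0.930066) = 0.997875
Series ([0.935522] and [0.997875]): 0.935522 × 0.997875 = 0.9335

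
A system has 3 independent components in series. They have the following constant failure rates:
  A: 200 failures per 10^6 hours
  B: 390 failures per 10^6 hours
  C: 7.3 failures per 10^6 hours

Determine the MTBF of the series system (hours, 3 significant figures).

1670

Series of exponential components: λ_sys = Σ λ_i
λ_sys = 0.00020 + 0.00039 + 0.0000073 = 5.9730e-04 /h
MTBF = 1 / λ_sys = 1670 h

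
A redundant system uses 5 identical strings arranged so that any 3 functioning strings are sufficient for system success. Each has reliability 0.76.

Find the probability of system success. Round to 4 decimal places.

R = Σ_{i=3}^{5} C(5,i) p^i (1−p)^{5−i} with p = 0.76
C(5,3)·0.76^3·0.24^2 = 0.252850
C(5,4)·0.76^4·0.24^1 = 0.400346
C(5,5)·0.76^5·0.24^0 = 0.253553
Sum = 0.9067

0.9067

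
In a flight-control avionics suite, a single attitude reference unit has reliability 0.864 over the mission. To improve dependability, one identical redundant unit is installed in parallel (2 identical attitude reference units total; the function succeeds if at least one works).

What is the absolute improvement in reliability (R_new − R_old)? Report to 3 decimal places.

0.118

R_before = 0.864
R_after = 1 − (1 − 0.864)^2 = 0.982
ΔR = 0.982 − 0.864 = 0.118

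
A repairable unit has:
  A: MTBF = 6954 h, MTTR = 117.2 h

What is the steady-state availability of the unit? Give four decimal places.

0.9834

A(A) = MTBF/(MTBF+MTTR) = 6954/(6954+117.2) = 0.9834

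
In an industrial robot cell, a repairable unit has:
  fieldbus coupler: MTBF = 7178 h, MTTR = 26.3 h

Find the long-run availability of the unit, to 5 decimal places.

0.99635

A(fieldbus coupler) = MTBF/(MTBF+MTTR) = 7178/(7178+26.3) = 0.99635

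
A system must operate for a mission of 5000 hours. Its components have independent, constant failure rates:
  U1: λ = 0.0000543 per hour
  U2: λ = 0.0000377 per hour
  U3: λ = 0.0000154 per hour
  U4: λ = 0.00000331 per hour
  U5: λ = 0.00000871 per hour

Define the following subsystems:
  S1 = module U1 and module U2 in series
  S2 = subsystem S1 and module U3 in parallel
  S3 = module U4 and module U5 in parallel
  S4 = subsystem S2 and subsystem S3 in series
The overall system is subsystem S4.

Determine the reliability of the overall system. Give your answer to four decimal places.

0.9720

R(U1) = exp(−0.0000543 × 5000) = 0.762235
R(U2) = exp(−0.0000377 × 5000) = 0.828201
R(U3) = exp(−0.0000154 × 5000) = 0.925890
R(U4) = exp(−0.00000331 × 5000) = 0.983586
R(U5) = exp(−0.00000871 × 5000) = 0.957385
Series (U1 and U2): 0.762235 × 0.828201 = 0.631284
Parallel ([0.631284] and U3): 1 − (1 − 0.631284)(1 − 0.925890) = 0.972674
Parallel (U4 and U5): 1 − (1 − 0.983586)(1 − 0.957385) = 0.999301
Series ([0.972674] and [0.999301]): 0.972674 × 0.999301 = 0.9720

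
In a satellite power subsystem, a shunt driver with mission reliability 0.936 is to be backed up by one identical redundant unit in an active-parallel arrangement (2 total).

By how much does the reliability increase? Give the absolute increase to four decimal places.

0.0599

R_before = 0.936
R_after = 1 − (1 − 0.936)^2 = 0.9959
ΔR = 0.9959 − 0.936 = 0.0599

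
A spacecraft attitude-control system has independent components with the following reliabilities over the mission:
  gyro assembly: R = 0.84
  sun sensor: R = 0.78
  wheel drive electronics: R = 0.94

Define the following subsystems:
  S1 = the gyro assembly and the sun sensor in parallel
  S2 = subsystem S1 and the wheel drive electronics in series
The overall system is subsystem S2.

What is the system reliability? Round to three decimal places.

0.907

Parallel (gyro assembly and sun sensor): 1 − (1 − 0.84000)(1 − 0.78000) = 0.96480
Series ([0.96480] and wheel drive electronics): 0.96480 × 0.94000 = 0.907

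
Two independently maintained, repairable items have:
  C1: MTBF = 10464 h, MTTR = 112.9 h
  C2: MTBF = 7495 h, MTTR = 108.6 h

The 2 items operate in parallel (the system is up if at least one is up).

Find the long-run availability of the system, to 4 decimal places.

A(C1) = MTBF/(MTBF+MTTR) = 10464/(10464+112.9) = 0.989326
A(C2) = MTBF/(MTBF+MTTR) = 7495/(7495+108.6) = 0.985717
Parallel availability: 1 − (1 − 0.989326)(1 − 0.985717) = 0.9998

0.9998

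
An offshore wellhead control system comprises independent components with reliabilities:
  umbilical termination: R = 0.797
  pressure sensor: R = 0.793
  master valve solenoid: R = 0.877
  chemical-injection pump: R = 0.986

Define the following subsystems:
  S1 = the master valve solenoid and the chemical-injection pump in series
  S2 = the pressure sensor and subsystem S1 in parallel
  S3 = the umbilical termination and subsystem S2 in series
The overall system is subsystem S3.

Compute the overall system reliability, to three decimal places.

0.775

Series (master valve solenoid and chemical-injection pump): 0.87700 × 0.98600 = 0.86472
Parallel (pressure sensor and [0.86472]): 1 − (1 − 0.79300)(1 − 0.86472) = 0.97200
Series (umbilical termination and [0.97200]): 0.79700 × 0.97200 = 0.775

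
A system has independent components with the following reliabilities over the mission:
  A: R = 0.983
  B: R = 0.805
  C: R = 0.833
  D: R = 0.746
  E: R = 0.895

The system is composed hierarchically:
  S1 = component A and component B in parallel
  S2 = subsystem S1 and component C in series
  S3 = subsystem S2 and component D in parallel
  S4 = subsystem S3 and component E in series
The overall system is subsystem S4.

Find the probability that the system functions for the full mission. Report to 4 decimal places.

Parallel (A and B): 1 − (1 − 0.983000)(1 − 0.805000) = 0.996685
Series ([0.996685] and C): 0.996685 × 0.833000 = 0.830239
Parallel ([0.830239] and D): 1 − (1 − 0.830239)(1 − 0.746000) = 0.956881
Series ([0.956881] and E): 0.956881 × 0.895000 = 0.8564

0.8564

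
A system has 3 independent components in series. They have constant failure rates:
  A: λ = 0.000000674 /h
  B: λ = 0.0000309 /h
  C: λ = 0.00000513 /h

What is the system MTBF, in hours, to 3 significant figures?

Series of exponential components: λ_sys = Σ λ_i
λ_sys = 0.000000674 + 0.0000309 + 0.00000513 = 3.6704e-05 /h
MTBF = 1 / λ_sys = 27200 h

27200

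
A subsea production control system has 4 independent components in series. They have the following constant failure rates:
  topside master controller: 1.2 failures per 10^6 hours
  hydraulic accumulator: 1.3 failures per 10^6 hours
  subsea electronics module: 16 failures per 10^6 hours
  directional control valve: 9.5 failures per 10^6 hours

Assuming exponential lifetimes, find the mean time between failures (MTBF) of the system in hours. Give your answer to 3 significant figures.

35700

Series of exponential components: λ_sys = Σ λ_i
λ_sys = 0.0000012 + 0.0000013 + 0.000016 + 0.0000095 = 2.8000e-05 /h
MTBF = 1 / λ_sys = 35700 h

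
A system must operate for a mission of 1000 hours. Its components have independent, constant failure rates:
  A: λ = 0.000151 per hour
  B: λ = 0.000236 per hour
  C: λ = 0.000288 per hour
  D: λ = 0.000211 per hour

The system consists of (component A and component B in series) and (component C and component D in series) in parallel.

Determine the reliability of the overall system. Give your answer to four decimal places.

0.8739

R(A) = exp(−0.000151 × 1000) = 0.859848
R(B) = exp(−0.000236 × 1000) = 0.789781
R(C) = exp(−0.000288 × 1000) = 0.749762
R(D) = exp(−0.000211 × 1000) = 0.809774
Series (A and B): 0.859848 × 0.789781 = 0.679092
Series (C and D): 0.749762 × 0.809774 = 0.607138
Parallel ([0.679092] and [0.607138]): 1 − (1 − 0.679092)(1 − 0.607138) = 0.8739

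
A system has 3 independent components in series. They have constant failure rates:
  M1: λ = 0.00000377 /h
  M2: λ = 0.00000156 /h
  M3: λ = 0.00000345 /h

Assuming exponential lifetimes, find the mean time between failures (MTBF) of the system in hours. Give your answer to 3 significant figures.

114000

Series of exponential components: λ_sys = Σ λ_i
λ_sys = 0.00000377 + 0.00000156 + 0.00000345 = 8.7800e-06 /h
MTBF = 1 / λ_sys = 114000 h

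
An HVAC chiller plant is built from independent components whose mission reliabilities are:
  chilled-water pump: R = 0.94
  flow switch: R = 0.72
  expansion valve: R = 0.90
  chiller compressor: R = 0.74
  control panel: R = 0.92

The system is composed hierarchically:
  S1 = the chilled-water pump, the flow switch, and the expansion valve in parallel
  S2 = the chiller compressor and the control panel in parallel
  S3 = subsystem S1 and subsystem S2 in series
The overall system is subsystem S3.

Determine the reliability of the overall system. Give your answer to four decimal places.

Parallel (chilled-water pump, flow switch, and expansion valve): 1 − (1 − 0.940000)(1 − 0.720000)(1 − 0.900000) = 0.998320
Parallel (chiller compressor and control panel): 1 − (1 − 0.740000)(1 − 0.920000) = 0.979200
Series ([0.998320] and [0.979200]): 0.998320 × 0.979200 = 0.9776

0.9776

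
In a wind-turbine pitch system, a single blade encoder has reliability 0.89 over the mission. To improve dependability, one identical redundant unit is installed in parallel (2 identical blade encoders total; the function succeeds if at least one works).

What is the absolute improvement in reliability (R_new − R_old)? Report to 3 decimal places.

0.098

R_before = 0.89
R_after = 1 − (1 − 0.89)^2 = 0.988
ΔR = 0.988 − 0.89 = 0.098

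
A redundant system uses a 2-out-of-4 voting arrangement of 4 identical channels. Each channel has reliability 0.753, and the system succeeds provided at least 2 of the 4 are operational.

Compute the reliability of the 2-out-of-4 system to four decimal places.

0.9509

R = Σ_{i=2}^{4} C(4,i) p^i (1−p)^{4−i} with p = 0.753
C(4,2)·0.753^2·0.247^2 = 0.207556
C(4,3)·0.753^3·0.247^1 = 0.421834
C(4,4)·0.753^4·0.247^0 = 0.321499
Sum = 0.9509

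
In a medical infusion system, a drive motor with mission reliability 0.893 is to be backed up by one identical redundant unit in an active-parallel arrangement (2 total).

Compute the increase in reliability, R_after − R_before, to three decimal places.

0.096

R_before = 0.893
R_after = 1 − (1 − 0.893)^2 = 0.989
ΔR = 0.989 − 0.893 = 0.096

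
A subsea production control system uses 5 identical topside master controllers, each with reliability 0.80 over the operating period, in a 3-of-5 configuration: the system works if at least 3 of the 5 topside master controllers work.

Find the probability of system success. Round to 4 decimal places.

R = Σ_{i=3}^{5} C(5,i) p^i (1−p)^{5−i} with p = 0.80
C(5,3)·0.80^3·0.20^2 = 0.204800
C(5,4)·0.80^4·0.20^1 = 0.409600
C(5,5)·0.80^5·0.20^0 = 0.327680
Sum = 0.9421

0.9421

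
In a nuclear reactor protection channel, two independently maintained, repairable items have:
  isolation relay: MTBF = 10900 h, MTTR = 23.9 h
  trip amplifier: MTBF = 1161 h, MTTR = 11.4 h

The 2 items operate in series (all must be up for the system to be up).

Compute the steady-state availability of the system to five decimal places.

A(isolation relay) = MTBF/(MTBF+MTTR) = 10900/(10900+23.9) = 0.997812
A(trip amplifier) = MTBF/(MTBF+MTTR) = 1161/(1161+11.4) = 0.990276
Series availability: 0.997812 × 0.990276 = 0.98811

0.98811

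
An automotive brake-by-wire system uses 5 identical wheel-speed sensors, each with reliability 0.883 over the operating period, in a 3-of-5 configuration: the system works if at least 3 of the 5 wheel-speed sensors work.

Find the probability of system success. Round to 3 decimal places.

0.987

R = Σ_{i=3}^{5} C(5,i) p^i (1−p)^{5−i} with p = 0.883
C(5,3)·0.883^3·0.117^2 = 0.09424
C(5,4)·0.883^4·0.117^1 = 0.35563
C(5,5)·0.883^5·0.117^0 = 0.53679
Sum = 0.987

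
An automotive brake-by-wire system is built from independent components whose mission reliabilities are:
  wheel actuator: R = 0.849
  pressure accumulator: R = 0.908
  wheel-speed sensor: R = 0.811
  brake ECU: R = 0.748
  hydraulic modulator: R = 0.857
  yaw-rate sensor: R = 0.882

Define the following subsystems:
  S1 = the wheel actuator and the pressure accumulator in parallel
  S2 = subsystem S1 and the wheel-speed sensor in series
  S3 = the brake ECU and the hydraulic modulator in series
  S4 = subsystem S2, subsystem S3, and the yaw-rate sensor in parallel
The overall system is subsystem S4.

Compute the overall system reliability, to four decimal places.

Parallel (wheel actuator and pressure accumulator): 1 − (1 − 0.849000)(1 − 0.908000) = 0.986108
Series ([0.986108] and wheel-speed sensor): 0.986108 × 0.811000 = 0.799734
Series (brake ECU and hydraulic modulator): 0.748000 × 0.857000 = 0.641036
Parallel ([0.799734], [0.641036], and yaw-rate sensor): 1 − (1 − 0.799734)(1 − 0.641036)(1 − 0.882000) = 0.9915

0.9915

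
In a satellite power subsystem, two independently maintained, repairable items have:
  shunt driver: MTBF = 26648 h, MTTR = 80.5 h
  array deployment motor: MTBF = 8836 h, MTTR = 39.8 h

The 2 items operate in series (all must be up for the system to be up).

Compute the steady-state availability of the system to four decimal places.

A(shunt driver) = MTBF/(MTBF+MTTR) = 26648/(26648+80.5) = 0.996988
A(array deployment motor) = MTBF/(MTBF+MTTR) = 8836/(8836+39.8) = 0.995516
Series availability: 0.996988 × 0.995516 = 0.9925

0.9925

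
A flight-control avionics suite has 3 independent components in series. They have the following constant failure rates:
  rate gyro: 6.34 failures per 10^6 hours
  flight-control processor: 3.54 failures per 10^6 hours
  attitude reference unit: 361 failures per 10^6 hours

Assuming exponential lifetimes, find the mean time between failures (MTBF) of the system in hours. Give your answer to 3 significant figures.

2700

Series of exponential components: λ_sys = Σ λ_i
λ_sys = 0.00000634 + 0.00000354 + 0.000361 = 3.7088e-04 /h
MTBF = 1 / λ_sys = 2700 h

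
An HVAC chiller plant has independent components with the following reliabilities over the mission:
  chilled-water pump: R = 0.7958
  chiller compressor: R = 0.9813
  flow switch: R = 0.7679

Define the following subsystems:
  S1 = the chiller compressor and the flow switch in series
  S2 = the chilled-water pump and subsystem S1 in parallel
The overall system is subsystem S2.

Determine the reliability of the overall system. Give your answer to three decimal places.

0.950

Series (chiller compressor and flow switch): 0.98130 × 0.76790 = 0.75354
Parallel (chilled-water pump and [0.75354]): 1 − (1 − 0.79580)(1 − 0.75354) = 0.950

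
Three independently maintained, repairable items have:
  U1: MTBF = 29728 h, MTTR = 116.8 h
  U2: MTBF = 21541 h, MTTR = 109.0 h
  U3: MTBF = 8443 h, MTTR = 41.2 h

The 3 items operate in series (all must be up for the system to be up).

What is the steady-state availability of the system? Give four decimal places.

A(U1) = MTBF/(MTBF+MTTR) = 29728/(29728+116.8) = 0.996086
A(U2) = MTBF/(MTBF+MTTR) = 21541/(21541+109.0) = 0.994965
A(U3) = MTBF/(MTBF+MTTR) = 8443/(8443+41.2) = 0.995144
Series availability: 0.996086 × 0.994965 × 0.995144 = 0.9863

0.9863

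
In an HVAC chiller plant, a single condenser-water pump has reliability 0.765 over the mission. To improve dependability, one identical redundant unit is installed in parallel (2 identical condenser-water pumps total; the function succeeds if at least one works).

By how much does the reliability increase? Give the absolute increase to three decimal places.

0.180

R_before = 0.765
R_after = 1 − (1 − 0.765)^2 = 0.945
ΔR = 0.945 − 0.765 = 0.180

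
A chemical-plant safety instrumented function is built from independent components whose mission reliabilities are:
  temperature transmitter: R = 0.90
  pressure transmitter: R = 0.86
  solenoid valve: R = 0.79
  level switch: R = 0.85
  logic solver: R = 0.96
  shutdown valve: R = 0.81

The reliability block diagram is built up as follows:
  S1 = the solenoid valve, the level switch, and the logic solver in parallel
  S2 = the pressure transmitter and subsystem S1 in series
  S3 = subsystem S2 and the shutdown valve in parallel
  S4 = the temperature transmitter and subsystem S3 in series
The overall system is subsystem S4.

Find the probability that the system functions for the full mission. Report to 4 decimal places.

Parallel (solenoid valve, level switch, and logic solver): 1 − (1 − 0.790000)(1 − 0.850000)(1 − 0.960000) = 0.998740
Series (pressure transmitter and [0.998740]): 0.860000 × 0.998740 = 0.858916
Parallel ([0.858916] and shutdown valve): 1 − (1 − 0.858916)(1 − 0.810000) = 0.973194
Series (temperature transmitter and [0.973194]): 0.900000 × 0.973194 = 0.8759

0.8759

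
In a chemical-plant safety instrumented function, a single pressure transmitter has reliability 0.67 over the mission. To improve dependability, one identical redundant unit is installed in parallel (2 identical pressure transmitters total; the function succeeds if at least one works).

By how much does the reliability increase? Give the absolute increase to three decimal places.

0.221

R_before = 0.67
R_after = 1 − (1 − 0.67)^2 = 0.891
ΔR = 0.891 − 0.67 = 0.221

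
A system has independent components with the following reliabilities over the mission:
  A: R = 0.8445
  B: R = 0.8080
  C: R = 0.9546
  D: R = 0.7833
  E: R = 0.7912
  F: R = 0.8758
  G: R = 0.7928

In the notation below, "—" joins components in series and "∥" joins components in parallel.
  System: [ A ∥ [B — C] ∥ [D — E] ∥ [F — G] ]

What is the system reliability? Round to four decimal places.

Series (B and C): 0.808000 × 0.954600 = 0.771317
Series (D and E): 0.783300 × 0.791200 = 0.619747
Series (F and G): 0.875800 × 0.792800 = 0.694334
Parallel (A, [0.771317], [0.619747], and [0.694334]): 1 − (1 − 0.844500)(1 − 0.771317)(1 − 0.619747)(1 − 0.694334) = 0.9959

0.9959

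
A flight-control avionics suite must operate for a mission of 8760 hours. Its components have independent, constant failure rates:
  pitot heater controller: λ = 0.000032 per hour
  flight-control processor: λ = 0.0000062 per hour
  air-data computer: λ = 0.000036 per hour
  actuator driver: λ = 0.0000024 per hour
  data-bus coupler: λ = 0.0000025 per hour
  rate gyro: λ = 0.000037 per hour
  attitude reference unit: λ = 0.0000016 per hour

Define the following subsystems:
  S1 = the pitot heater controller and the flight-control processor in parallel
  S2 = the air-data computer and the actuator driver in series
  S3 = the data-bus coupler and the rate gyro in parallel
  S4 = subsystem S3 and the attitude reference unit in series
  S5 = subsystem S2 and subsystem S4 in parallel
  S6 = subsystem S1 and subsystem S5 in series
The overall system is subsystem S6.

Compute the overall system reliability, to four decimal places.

R(pitot heater controller) = exp(−0.000032 × 8760) = 0.755542
R(flight-control processor) = exp(−0.0000062 × 8760) = 0.947137
R(air-data computer) = exp(−0.000036 × 8760) = 0.729526
R(actuator driver) = exp(−0.0000024 × 8760) = 0.979195
R(data-bus coupler) = exp(−0.0000025 × 8760) = 0.978338
R(rate gyro) = exp(−0.000037 × 8760) = 0.723163
R(attitude reference unit) = exp(−0.0000016 × 8760) = 0.986082
Parallel (pitot heater controller and flight-control processor): 1 − (1 − 0.755542)(1 − 0.947137) = 0.987077
Series (air-data computer and actuator driver): 0.729526 × 0.979195 = 0.714348
Parallel (data-bus coupler and rate gyro): 1 − (1 − 0.978338)(1 − 0.723163) = 0.994003
Series ([0.994003] and attitude reference unit): 0.994003 × 0.986082 = 0.980168
Parallel ([0.714348] and [0.980168]): 1 − (1 − 0.714348)(1 − 0.980168) = 0.994335
Series ([0.987077] and [0.994335]): 0.987077 × 0.994335 = 0.9815

0.9815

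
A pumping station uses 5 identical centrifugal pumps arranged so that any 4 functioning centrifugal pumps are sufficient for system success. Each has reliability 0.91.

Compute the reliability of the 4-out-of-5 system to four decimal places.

R = Σ_{i=4}^{5} C(5,i) p^i (1−p)^{5−i} with p = 0.91
C(5,4)·0.91^4·0.09^1 = 0.308587
C(5,5)·0.91^5·0.09^0 = 0.624032
Sum = 0.9326

0.9326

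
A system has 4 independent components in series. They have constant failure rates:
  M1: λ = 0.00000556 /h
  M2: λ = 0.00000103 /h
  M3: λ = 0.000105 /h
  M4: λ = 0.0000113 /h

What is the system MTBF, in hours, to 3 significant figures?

Series of exponential components: λ_sys = Σ λ_i
λ_sys = 0.00000556 + 0.00000103 + 0.000105 + 0.0000113 = 1.2289e-04 /h
MTBF = 1 / λ_sys = 8140 h

8140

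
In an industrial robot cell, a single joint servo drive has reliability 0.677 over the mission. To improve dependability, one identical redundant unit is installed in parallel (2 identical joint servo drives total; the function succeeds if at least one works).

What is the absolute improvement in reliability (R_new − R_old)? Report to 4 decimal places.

0.2187

R_before = 0.677
R_after = 1 − (1 − 0.677)^2 = 0.8957
ΔR = 0.8957 − 0.677 = 0.2187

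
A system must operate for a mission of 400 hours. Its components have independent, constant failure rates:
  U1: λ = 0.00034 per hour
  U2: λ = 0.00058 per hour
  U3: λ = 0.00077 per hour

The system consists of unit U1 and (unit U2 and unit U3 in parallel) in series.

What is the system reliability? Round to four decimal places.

R(U1) = exp(−0.00034 × 400) = 0.872843
R(U2) = exp(−0.00058 × 400) = 0.792946
R(U3) = exp(−0.00077 × 400) = 0.734915
Parallel (U2 and U3): 1 − (1 − 0.792946)(1 − 0.734915) = 0.945113
Series (U1 and [0.945113]): 0.872843 × 0.945113 = 0.8249

0.8249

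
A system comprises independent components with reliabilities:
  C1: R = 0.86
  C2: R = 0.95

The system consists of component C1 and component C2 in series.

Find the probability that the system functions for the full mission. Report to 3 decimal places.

Series (C1 and C2): 0.86000 × 0.95000 = 0.817

0.817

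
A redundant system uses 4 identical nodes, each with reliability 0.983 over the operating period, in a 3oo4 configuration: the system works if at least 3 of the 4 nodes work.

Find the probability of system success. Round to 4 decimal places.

R = Σ_{i=3}^{4} C(4,i) p^i (1−p)^{4−i} with p = 0.983
C(4,3)·0.983^3·0.017^1 = 0.064591
C(4,4)·0.983^4·0.017^0 = 0.933714
Sum = 0.9983

0.9983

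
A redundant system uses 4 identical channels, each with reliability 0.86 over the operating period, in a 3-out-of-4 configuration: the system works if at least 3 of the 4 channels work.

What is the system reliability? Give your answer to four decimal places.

R = Σ_{i=3}^{4} C(4,i) p^i (1−p)^{4−i} with p = 0.86
C(4,3)·0.86^3·0.14^1 = 0.356191
C(4,4)·0.86^4·0.14^0 = 0.547008
Sum = 0.9032

0.9032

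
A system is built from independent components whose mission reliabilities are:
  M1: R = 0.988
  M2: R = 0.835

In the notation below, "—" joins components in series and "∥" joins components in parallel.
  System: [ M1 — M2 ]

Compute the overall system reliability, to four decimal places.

Series (M1 and M2): 0.988000 × 0.835000 = 0.8250

0.8250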